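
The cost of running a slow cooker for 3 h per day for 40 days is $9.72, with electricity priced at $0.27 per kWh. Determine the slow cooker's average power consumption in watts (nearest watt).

300 W

Energy = $9.72 ÷ $0.27/kWh = 36 kWh
Runtime = 3 h/day × 40 days = 120 h
Power = 36 kWh ÷ 120 h = 0.3 kW = 300 W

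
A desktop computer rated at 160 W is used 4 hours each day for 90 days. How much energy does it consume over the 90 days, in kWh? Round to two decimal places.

57.60 kWh

Runtime = 4 h/day × 90 days = 360 h
Energy = 0.16 kW × 360 h = 57.6 kWh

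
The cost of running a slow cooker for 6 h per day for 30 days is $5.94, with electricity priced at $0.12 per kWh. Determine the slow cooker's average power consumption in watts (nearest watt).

275 W

Energy = $5.94 ÷ $0.12/kWh = 49.5 kWh
Runtime = 6 h/day × 30 days = 180 h
Power = 49.5 kWh ÷ 180 h = 0.275 kW = 275 W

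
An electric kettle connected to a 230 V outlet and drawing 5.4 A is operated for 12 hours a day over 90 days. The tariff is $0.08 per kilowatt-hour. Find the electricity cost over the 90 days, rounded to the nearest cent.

Power = 5.4 A × 230 V = 1242 W = 1.242 kW
Runtime = 12 h/day × 90 days = 1080 h
Energy = 1.242 kW × 1080 h = 1341.36 kWh
Cost = 1341.36 kWh × $0.08/kWh = $107.31

$107.31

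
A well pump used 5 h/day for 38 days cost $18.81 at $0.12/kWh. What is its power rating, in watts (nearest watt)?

Energy = $18.81 ÷ $0.12/kWh = 156.75 kWh
Runtime = 5 h/day × 38 days = 190 h
Power = 156.75 kWh ÷ 190 h = 0.825 kW = 825 W

825 W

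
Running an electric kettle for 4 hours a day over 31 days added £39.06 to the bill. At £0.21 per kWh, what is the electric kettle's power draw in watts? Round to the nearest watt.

1500 W

Energy = £39.06 ÷ £0.21/kWh = 186 kWh
Runtime = 4 h/day × 31 days = 124 h
Power = 186 kWh ÷ 124 h = 1.5 kW = 1500 W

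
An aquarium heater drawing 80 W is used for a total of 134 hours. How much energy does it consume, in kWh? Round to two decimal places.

10.72 kWh

Energy = 0.08 kW × 134 h = 10.72 kWh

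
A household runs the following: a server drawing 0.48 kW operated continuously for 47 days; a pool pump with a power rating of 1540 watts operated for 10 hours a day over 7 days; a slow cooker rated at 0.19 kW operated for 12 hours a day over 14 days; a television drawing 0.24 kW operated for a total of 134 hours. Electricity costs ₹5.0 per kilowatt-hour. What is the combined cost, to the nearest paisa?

server: Runtime = 24 h × 47 = 1128 h
server: 0.48 kW × 1128 h = 541.44 kWh
pool pump: Runtime = 10 h/day × 7 days = 70 h
pool pump: 1.54 kW × 70 h = 107.8 kWh
slow cooker: Runtime = 12 h/day × 14 days = 168 h
slow cooker: 0.19 kW × 168 h = 31.92 kWh
television: 0.24 kW × 134 h = 32.16 kWh
Total energy = 713.32 kWh
Cost = 713.32 × ₹5.0 = ₹3566.60

₹3566.60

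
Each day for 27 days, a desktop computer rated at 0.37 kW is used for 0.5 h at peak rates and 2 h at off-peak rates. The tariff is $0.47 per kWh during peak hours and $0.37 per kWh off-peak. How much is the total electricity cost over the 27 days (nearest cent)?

$9.74

Peak energy = 0.37 kW × 0.5 h × 27 = 4.995 kWh
Off-peak energy = 0.37 kW × 2 h × 27 = 19.98 kWh
Cost = 4.995 × $0.47 + 19.98 × $0.37 = $2.34765 + $7.3926 = $9.74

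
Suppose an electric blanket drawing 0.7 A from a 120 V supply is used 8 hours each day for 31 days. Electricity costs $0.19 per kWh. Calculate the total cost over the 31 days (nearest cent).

$3.96

Power = 0.7 A × 120 V = 84 W = 0.084 kW
Runtime = 8 h/day × 31 days = 248 h
Energy = 0.084 kW × 248 h = 20.832 kWh
Cost = 20.832 kWh × $0.19/kWh = $3.96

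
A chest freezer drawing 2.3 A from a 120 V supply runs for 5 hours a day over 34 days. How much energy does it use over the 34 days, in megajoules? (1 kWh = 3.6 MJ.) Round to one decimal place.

168.9 MJ

Power = 2.3 A × 120 V = 276 W = 0.276 kW
Runtime = 5 h/day × 34 days = 170 h
Energy = 0.276 kW × 170 h = 46.92 kWh
= 46.92 × 3.6 MJ = 168.9 MJ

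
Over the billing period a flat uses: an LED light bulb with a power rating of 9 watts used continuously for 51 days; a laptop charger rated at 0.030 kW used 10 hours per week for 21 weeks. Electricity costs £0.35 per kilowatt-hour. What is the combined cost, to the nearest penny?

LED light bulb: Runtime = 24 h × 51 = 1224 h
LED light bulb: 0.009 kW × 1224 h = 11.016 kWh
laptop charger: Runtime = 10 h/week × 21 weeks = 210 h
laptop charger: 0.03 kW × 210 h = 6.3 kWh
Total energy = 17.316 kWh
Cost = 17.316 × £0.35 = £6.06

£6.06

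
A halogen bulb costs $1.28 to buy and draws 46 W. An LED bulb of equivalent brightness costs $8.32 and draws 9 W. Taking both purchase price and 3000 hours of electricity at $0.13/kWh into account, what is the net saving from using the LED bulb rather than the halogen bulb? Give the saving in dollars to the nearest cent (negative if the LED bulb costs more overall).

$7.39

halogen bulb: $1.28 + (46/1000) kW × 3000 h × $0.13 = $1.28 + $17.94 = $19.22
LED bulb: $8.32 + (9/1000) kW × 3000 h × $0.13 = $8.32 + $3.51 = $11.83
Saving = $19.22 − $11.83 = $7.39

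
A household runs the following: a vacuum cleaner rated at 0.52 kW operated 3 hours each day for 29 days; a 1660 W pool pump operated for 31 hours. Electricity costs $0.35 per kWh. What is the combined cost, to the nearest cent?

vacuum cleaner: Runtime = 3 h/day × 29 days = 87 h
vacuum cleaner: 0.52 kW × 87 h = 45.24 kWh
pool pump: 1.66 kW × 31 h = 51.46 kWh
Total energy = 96.7 kWh
Cost = 96.7 × $0.35 = $33.85

$33.85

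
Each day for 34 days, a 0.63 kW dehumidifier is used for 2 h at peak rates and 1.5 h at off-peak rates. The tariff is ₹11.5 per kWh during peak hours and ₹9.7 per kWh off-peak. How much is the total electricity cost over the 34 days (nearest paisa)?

₹804.32

Peak energy = 0.63 kW × 2 h × 34 = 42.84 kWh
Off-peak energy = 0.63 kW × 1.5 h × 34 = 32.13 kWh
Cost = 42.84 × ₹11.5 + 32.13 × ₹9.7 = ₹492.66 + ₹311.661 = ₹804.32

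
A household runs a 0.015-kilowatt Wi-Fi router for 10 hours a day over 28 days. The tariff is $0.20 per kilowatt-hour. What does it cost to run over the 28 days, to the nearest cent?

Runtime = 10 h/day × 28 days = 280 h
Energy = 0.015 kW × 280 h = 4.2 kWh
Cost = 4.2 kWh × $0.20/kWh = $0.84

$0.84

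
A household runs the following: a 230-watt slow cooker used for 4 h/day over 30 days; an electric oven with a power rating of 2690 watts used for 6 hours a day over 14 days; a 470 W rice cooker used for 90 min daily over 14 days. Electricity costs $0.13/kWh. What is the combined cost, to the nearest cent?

slow cooker: Runtime = 4 h/day × 30 days = 120 h
slow cooker: 0.23 kW × 120 h = 27.6 kWh
electric oven: Runtime = 6 h/day × 14 days = 84 h
electric oven: 2.69 kW × 84 h = 225.96 kWh
rice cooker: Runtime = 90 min × 14 = 1260 min = 21 h
rice cooker: 0.47 kW × 21 h = 9.87 kWh
Total energy = 263.43 kWh
Cost = 263.43 × $0.13 = $34.25

$34.25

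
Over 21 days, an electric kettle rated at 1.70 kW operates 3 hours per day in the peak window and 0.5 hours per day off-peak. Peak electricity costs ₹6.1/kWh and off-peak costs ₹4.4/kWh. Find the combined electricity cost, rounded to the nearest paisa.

₹731.85

Peak energy = 1.7 kW × 3 h × 21 = 107.1 kWh
Off-peak energy = 1.7 kW × 0.5 h × 21 = 17.85 kWh
Cost = 107.1 × ₹6.1 + 17.85 × ₹4.4 = ₹653.31 + ₹78.54 = ₹731.85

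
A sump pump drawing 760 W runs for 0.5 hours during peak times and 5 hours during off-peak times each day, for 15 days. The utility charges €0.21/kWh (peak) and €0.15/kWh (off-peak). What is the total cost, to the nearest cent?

Peak energy = 0.76 kW × 0.5 h × 15 = 5.7 kWh
Off-peak energy = 0.76 kW × 5 h × 15 = 57 kWh
Cost = 5.7 × €0.21 + 57 × €0.15 = €1.197 + €8.55 = €9.75

€9.75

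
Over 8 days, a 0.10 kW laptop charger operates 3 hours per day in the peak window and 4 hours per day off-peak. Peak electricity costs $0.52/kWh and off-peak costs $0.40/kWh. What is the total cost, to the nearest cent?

$2.53

Peak energy = 0.1 kW × 3 h × 8 = 2.4 kWh
Off-peak energy = 0.1 kW × 4 h × 8 = 3.2 kWh
Cost = 2.4 × $0.52 + 3.2 × $0.40 = $1.248 + $1.28 = $2.53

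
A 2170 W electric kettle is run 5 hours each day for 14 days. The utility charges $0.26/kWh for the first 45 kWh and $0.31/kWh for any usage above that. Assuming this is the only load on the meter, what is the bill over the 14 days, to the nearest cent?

$44.84

Runtime = 5 h/day × 14 days = 70 h
Energy = 2.17 kW × 70 h = 151.9 kWh
Tier 1 (0–45 kWh): 45 × $0.26 = $11.7
Above 45 kWh: 106.9 × $0.31 = $33.139
Bill = $44.84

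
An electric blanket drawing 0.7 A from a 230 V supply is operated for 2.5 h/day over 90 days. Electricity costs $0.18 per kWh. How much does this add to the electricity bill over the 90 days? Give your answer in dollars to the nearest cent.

$6.52

Power = 0.7 A × 230 V = 161 W = 0.161 kW
Runtime = 2.5 h/day × 90 days = 225 h
Energy = 0.161 kW × 225 h = 36.225 kWh
Cost = 36.225 kWh × $0.18/kWh = $6.52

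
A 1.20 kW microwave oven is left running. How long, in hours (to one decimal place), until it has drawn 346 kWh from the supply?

288.3 h

Hours = 346 kWh ÷ 1.2 kW = 288.3 h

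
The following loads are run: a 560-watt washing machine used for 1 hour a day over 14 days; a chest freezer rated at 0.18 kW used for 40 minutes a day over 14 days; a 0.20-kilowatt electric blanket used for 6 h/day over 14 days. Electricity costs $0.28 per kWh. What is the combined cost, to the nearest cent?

$7.37

washing machine: Runtime = 1 h/day × 14 days = 14 h
washing machine: 0.56 kW × 14 h = 7.84 kWh
chest freezer: Runtime = 40 min × 14 = 560 min = 9.333333… h
chest freezer: 0.18 kW × 9.333333… h = 1.68 kWh
electric blanket: Runtime = 6 h/day × 14 days = 84 h
electric blanket: 0.2 kW × 84 h = 16.8 kWh
Total energy = 26.32 kWh
Cost = 26.32 × $0.28 = $7.37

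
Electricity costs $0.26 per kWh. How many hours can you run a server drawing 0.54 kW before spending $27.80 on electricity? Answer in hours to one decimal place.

Energy available = $27.80 ÷ $0.26/kWh = 106.9231 kWh
Hours = 106.9231 kWh ÷ 0.54 kW = 198.0 h

198.0 h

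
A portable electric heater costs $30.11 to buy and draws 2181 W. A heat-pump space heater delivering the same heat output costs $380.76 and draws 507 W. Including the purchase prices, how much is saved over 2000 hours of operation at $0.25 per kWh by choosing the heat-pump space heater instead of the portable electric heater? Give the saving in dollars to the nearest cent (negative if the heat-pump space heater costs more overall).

portable electric heater: $30.11 + (2181/1000) kW × 2000 h × $0.25 = $30.11 + $1090.5 = $1120.61
heat-pump space heater: $380.76 + (507/1000) kW × 2000 h × $0.25 = $380.76 + $253.5 = $634.26
Saving = $1120.61 − $634.26 = $486.35

$486.35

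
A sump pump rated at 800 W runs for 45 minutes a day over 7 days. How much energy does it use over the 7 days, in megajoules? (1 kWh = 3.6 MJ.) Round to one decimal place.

15.1 MJ

Runtime = 45 min × 7 = 315 min = 5.25 h
Energy = 0.8 kW × 5.25 h = 4.2 kWh
= 4.2 × 3.6 MJ = 15.1 MJ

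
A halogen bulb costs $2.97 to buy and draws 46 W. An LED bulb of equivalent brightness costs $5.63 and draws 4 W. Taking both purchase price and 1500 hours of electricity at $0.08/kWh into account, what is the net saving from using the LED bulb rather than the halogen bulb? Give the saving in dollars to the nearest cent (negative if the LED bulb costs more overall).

halogen bulb: $2.97 + (46/1000) kW × 1500 h × $0.08 = $2.97 + $5.52 = $8.49
LED bulb: $5.63 + (4/1000) kW × 1500 h × $0.08 = $5.63 + $0.48 = $6.11
Saving = $8.49 − $6.11 = $2.38

$2.38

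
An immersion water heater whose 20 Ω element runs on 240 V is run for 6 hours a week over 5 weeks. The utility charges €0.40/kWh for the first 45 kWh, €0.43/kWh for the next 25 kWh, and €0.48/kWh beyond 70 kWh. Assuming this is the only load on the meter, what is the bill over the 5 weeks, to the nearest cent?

Power = V²/R = 240²/20 = 2880 W = 2.88 kW
Runtime = 6 h/week × 5 weeks = 30 h
Energy = 2.88 kW × 30 h = 86.4 kWh
Tier 1 (0–45 kWh): 45 × €0.40 = €18
Tier 2 (45–70 kWh): 25 × €0.43 = €10.75
Above 70 kWh: 16.4 × €0.48 = €7.872
Bill = €36.62

€36.62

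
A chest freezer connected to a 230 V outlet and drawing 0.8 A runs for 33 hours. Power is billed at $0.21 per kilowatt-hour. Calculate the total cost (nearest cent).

$1.28

Power = 0.8 A × 230 V = 184 W = 0.184 kW
Energy = 0.184 kW × 33 h = 6.072 kWh
Cost = 6.072 kWh × $0.21/kWh = $1.28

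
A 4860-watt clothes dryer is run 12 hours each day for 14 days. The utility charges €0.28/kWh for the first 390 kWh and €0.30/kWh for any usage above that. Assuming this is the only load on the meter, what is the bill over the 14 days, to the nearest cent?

Runtime = 12 h/day × 14 days = 168 h
Energy = 4.86 kW × 168 h = 816.48 kWh
Tier 1 (0–390 kWh): 390 × €0.28 = €109.2
Above 390 kWh: 426.48 × €0.30 = €127.944
Bill = €237.14

€237.14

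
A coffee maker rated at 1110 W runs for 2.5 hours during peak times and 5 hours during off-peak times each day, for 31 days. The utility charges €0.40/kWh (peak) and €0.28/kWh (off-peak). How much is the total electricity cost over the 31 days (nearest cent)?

Peak energy = 1.11 kW × 2.5 h × 31 = 86.025 kWh
Off-peak energy = 1.11 kW × 5 h × 31 = 172.05 kWh
Cost = 86.025 × €0.40 + 172.05 × €0.28 = €34.41 + €48.174 = €82.58

€82.58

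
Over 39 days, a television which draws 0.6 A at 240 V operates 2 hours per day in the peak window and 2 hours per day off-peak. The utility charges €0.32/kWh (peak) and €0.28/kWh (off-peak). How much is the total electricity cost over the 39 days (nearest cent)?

Power = 0.6 A × 240 V = 144 W = 0.144 kW
Peak energy = 0.144 kW × 2 h × 39 = 11.232 kWh
Off-peak energy = 0.144 kW × 2 h × 39 = 11.232 kWh
Cost = 11.232 × €0.32 + 11.232 × €0.28 = €3.59424 + €3.14496 = €6.74

€6.74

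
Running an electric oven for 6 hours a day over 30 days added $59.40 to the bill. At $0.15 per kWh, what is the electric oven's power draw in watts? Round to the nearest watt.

Energy = $59.40 ÷ $0.15/kWh = 396 kWh
Runtime = 6 h/day × 30 days = 180 h
Power = 396 kWh ÷ 180 h = 2.2 kW = 2200 W

2200 W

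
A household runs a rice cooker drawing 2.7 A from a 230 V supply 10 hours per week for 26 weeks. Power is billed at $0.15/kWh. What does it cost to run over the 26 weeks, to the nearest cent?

Power = 2.7 A × 230 V = 621 W = 0.621 kW
Runtime = 10 h/week × 26 weeks = 260 h
Energy = 0.621 kW × 260 h = 161.46 kWh
Cost = 161.46 kWh × $0.15/kWh = $24.22

$24.22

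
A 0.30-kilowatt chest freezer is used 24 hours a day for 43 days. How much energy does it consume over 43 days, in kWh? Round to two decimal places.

309.60 kWh

Runtime = 24 h × 43 = 1032 h
Energy = 0.3 kW × 1032 h = 309.6 kWh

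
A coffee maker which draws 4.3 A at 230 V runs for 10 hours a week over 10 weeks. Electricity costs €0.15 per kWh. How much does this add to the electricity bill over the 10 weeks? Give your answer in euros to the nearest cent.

€14.84

Power = 4.3 A × 230 V = 989 W = 0.989 kW
Runtime = 10 h/week × 10 weeks = 100 h
Energy = 0.989 kW × 100 h = 98.9 kWh
Cost = 98.9 kWh × €0.15/kWh = €14.84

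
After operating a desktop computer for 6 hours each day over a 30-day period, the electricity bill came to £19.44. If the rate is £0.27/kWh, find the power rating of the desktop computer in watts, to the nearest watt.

Energy = £19.44 ÷ £0.27/kWh = 72 kWh
Runtime = 6 h/day × 30 days = 180 h
Power = 72 kWh ÷ 180 h = 0.4 kW = 400 W

400 W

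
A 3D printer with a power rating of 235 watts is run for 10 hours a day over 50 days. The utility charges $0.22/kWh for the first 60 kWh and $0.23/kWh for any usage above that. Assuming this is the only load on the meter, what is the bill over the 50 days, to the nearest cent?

$26.43

Runtime = 10 h/day × 50 days = 500 h
Energy = 0.235 kW × 500 h = 117.5 kWh
Tier 1 (0–60 kWh): 60 × $0.22 = $13.2
Above 60 kWh: 57.5 × $0.23 = $13.225
Bill = $26.43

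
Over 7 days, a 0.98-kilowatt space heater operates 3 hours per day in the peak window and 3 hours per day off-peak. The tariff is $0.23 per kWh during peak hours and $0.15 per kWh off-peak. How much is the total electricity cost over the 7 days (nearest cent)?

Peak energy = 0.98 kW × 3 h × 7 = 20.58 kWh
Off-peak energy = 0.98 kW × 3 h × 7 = 20.58 kWh
Cost = 20.58 × $0.23 + 20.58 × $0.15 = $4.7334 + $3.087 = $7.82

$7.82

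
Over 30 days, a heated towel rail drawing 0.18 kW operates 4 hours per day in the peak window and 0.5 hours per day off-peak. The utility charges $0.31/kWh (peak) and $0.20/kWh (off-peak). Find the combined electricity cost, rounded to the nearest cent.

$7.24

Peak energy = 0.18 kW × 4 h × 30 = 21.6 kWh
Off-peak energy = 0.18 kW × 0.5 h × 30 = 2.7 kWh
Cost = 21.6 × $0.31 + 2.7 × $0.20 = $6.696 + $0.54 = $7.24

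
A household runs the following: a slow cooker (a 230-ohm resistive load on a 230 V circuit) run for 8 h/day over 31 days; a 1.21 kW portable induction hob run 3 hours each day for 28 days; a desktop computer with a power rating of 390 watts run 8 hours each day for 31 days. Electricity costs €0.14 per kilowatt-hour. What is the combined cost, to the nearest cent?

slow cooker: Power = V²/R = 230²/230 = 230 W = 0.23 kW
slow cooker: Runtime = 8 h/day × 31 days = 248 h
slow cooker: 0.23 kW × 248 h = 57.04 kWh
portable induction hob: Runtime = 3 h/day × 28 days = 84 h
portable induction hob: 1.21 kW × 84 h = 101.64 kWh
desktop computer: Runtime = 8 h/day × 31 days = 248 h
desktop computer: 0.39 kW × 248 h = 96.72 kWh
Total energy = 255.4 kWh
Cost = 255.4 × €0.14 = €35.76

€35.76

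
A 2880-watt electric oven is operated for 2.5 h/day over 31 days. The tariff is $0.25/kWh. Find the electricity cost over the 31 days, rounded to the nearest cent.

$55.80

Runtime = 2.5 h/day × 31 days = 77.5 h
Energy = 2.88 kW × 77.5 h = 223.2 kWh
Cost = 223.2 kWh × $0.25/kWh = $55.80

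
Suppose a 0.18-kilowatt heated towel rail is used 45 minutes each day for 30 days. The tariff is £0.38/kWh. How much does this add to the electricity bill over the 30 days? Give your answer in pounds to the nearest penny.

£1.54

Runtime = 45 min × 30 = 1350 min = 22.5 h
Energy = 0.18 kW × 22.5 h = 4.05 kWh
Cost = 4.05 kWh × £0.38/kWh = £1.54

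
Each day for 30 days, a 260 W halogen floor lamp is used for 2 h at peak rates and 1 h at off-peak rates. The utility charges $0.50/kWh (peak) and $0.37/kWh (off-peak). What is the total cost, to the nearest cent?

Peak energy = 0.26 kW × 2 h × 30 = 15.6 kWh
Off-peak energy = 0.26 kW × 1 h × 30 = 7.8 kWh
Cost = 15.6 × $0.50 + 7.8 × $0.37 = $7.8 + $2.886 = $10.69

$10.69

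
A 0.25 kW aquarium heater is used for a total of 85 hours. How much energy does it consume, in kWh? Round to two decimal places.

21.25 kWh

Energy = 0.25 kW × 85 h = 21.25 kWh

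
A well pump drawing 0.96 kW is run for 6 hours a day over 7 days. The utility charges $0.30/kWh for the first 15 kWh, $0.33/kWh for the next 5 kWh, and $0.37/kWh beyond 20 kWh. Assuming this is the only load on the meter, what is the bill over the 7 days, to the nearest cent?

$13.67

Runtime = 6 h/day × 7 days = 42 h
Energy = 0.96 kW × 42 h = 40.32 kWh
Tier 1 (0–15 kWh): 15 × $0.30 = $4.5
Tier 2 (15–20 kWh): 5 × $0.33 = $1.65
Above 20 kWh: 20.32 × $0.37 = $7.5184
Bill = $13.67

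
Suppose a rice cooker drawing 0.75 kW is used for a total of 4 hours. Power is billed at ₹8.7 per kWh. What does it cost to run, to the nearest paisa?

₹26.10

Energy = 0.75 kW × 4 h = 3 kWh
Cost = 3 kWh × ₹8.7/kWh = ₹26.10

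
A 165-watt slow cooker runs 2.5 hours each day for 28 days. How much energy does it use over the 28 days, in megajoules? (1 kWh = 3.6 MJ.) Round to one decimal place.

Runtime = 2.5 h/day × 28 days = 70 h
Energy = 0.165 kW × 70 h = 11.55 kWh
= 11.55 × 3.6 MJ = 41.6 MJ

41.6 MJ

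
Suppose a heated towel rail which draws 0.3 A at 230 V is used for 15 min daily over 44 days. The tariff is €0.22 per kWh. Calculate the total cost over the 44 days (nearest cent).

Power = 0.3 A × 230 V = 69 W = 0.069 kW
Runtime = 15 min × 44 = 660 min = 11 h
Energy = 0.069 kW × 11 h = 0.759 kWh
Cost = 0.759 kWh × €0.22/kWh = €0.17

€0.17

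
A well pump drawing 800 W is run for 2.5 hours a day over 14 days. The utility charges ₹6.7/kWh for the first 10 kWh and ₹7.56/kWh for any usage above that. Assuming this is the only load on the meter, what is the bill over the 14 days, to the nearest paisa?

Runtime = 2.5 h/day × 14 days = 35 h
Energy = 0.8 kW × 35 h = 28 kWh
Tier 1 (0–10 kWh): 10 × ₹6.7 = ₹67
Above 10 kWh: 18 × ₹7.56 = ₹136.08
Bill = ₹203.08

₹203.08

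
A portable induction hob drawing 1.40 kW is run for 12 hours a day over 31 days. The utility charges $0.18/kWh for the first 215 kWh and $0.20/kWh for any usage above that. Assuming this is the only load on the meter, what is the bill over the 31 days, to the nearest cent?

$99.86

Runtime = 12 h/day × 31 days = 372 h
Energy = 1.4 kW × 372 h = 520.8 kWh
Tier 1 (0–215 kWh): 215 × $0.18 = $38.7
Above 215 kWh: 305.8 × $0.20 = $61.16
Bill = $99.86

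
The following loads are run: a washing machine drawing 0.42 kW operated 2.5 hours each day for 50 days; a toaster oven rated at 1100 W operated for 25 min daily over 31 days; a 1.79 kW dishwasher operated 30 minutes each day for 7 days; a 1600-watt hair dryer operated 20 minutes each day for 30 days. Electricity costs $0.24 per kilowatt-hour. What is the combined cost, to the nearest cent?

washing machine: Runtime = 2.5 h/day × 50 days = 125 h
washing machine: 0.42 kW × 125 h = 52.5 kWh
toaster oven: Runtime = 25 min × 31 = 775 min = 12.916666… h
toaster oven: 1.1 kW × 12.916666… h = 14.208333… kWh
dishwasher: Runtime = 30 min × 7 = 210 min = 3.5 h
dishwasher: 1.79 kW × 3.5 h = 6.265 kWh
hair dryer: Runtime = 20 min × 30 = 600 min = 10 h
hair dryer: 1.6 kW × 10 h = 16 kWh
Total energy = 88.973333… kWh
Cost = 88.973333… × $0.24 = $21.35

$21.35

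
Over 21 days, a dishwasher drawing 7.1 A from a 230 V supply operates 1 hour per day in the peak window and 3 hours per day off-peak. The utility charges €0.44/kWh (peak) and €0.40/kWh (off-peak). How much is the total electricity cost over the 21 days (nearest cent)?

Power = 7.1 A × 230 V = 1633 W = 1.633 kW
Peak energy = 1.633 kW × 1 h × 21 = 34.293 kWh
Off-peak energy = 1.633 kW × 3 h × 21 = 102.879 kWh
Cost = 34.293 × €0.44 + 102.879 × €0.40 = €15.08892 + €41.1516 = €56.24

€56.24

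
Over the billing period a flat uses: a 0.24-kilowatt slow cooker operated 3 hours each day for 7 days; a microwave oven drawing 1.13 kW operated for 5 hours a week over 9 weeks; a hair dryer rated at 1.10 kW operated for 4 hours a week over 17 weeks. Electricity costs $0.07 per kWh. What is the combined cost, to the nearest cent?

slow cooker: Runtime = 3 h/day × 7 days = 21 h
slow cooker: 0.24 kW × 21 h = 5.04 kWh
microwave oven: Runtime = 5 h/week × 9 weeks = 45 h
microwave oven: 1.13 kW × 45 h = 50.85 kWh
hair dryer: Runtime = 4 h/week × 17 weeks = 68 h
hair dryer: 1.1 kW × 68 h = 74.8 kWh
Total energy = 130.69 kWh
Cost = 130.69 × $0.07 = $9.15

$9.15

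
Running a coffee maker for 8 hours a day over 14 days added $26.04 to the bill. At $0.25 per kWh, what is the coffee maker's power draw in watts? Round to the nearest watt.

Energy = $26.04 ÷ $0.25/kWh = 104.16 kWh
Runtime = 8 h/day × 14 days = 112 h
Power = 104.16 kWh ÷ 112 h = 0.93 kW = 930 W

930 W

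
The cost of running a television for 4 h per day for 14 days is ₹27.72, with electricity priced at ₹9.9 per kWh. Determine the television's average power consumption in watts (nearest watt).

50 W

Energy = ₹27.72 ÷ ₹9.9/kWh = 2.8 kWh
Runtime = 4 h/day × 14 days = 56 h
Power = 2.8 kWh ÷ 56 h = 0.05 kW = 50 W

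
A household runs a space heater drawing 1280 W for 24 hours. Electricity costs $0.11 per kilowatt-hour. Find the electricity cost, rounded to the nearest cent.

Energy = 1.28 kW × 24 h = 30.72 kWh
Cost = 30.72 kWh × $0.11/kWh = $3.38

$3.38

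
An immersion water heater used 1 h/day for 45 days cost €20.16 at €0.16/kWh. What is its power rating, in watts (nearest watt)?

2800 W

Energy = €20.16 ÷ €0.16/kWh = 126 kWh
Runtime = 1 h/day × 45 days = 45 h
Power = 126 kWh ÷ 45 h = 2.8 kW = 2800 W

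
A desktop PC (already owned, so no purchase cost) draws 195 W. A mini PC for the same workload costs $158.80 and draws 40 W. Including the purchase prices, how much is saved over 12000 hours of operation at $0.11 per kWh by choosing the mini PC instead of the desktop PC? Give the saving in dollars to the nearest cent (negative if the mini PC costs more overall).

desktop PC: $0.00 + (195/1000) kW × 12000 h × $0.11 = $0.00 + $257.4 = $257.4
mini PC: $158.80 + (40/1000) kW × 12000 h × $0.11 = $158.80 + $52.8 = $211.6
Saving = $257.4 − $211.6 = $45.8

$45.80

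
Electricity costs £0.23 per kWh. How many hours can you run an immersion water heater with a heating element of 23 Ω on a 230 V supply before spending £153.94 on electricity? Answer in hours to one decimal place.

Power = V²/R = 230²/23 = 2300 W = 2.3 kW
Energy available = £153.94 ÷ £0.23/kWh = 669.3043 kWh
Hours = 669.3043 kWh ÷ 2.3 kW = 291.0 h

291.0 h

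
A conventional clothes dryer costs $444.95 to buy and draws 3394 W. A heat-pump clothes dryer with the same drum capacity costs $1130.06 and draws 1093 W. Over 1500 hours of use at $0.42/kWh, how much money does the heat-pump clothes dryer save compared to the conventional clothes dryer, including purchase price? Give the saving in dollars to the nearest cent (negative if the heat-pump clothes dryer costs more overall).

conventional clothes dryer: $444.95 + (3394/1000) kW × 1500 h × $0.42 = $444.95 + $2138.22 = $2583.17
heat-pump clothes dryer: $1130.06 + (1093/1000) kW × 1500 h × $0.42 = $1130.06 + $688.59 = $1818.65
Saving = $2583.17 − $1818.65 = $764.52

$764.52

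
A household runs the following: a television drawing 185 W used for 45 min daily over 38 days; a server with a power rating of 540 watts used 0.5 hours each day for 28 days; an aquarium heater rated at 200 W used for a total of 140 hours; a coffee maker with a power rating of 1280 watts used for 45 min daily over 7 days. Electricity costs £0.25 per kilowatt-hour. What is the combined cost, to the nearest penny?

television: Runtime = 45 min × 38 = 1710 min = 28.5 h
television: 0.185 kW × 28.5 h = 5.2725 kWh
server: Runtime = 0.5 h/day × 28 days = 14 h
server: 0.54 kW × 14 h = 7.56 kWh
aquarium heater: 0.2 kW × 140 h = 28 kWh
coffee maker: Runtime = 45 min × 7 = 315 min = 5.25 h
coffee maker: 1.28 kW × 5.25 h = 6.72 kWh
Total energy = 47.5525 kWh
Cost = 47.5525 × £0.25 = £11.89

£11.89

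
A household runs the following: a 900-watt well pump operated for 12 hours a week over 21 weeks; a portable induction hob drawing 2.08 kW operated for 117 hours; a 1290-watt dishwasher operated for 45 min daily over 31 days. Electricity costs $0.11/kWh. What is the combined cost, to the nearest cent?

well pump: Runtime = 12 h/week × 21 weeks = 252 h
well pump: 0.9 kW × 252 h = 226.8 kWh
portable induction hob: 2.08 kW × 117 h = 243.36 kWh
dishwasher: Runtime = 45 min × 31 = 1395 min = 23.25 h
dishwasher: 1.29 kW × 23.25 h = 29.9925 kWh
Total energy = 500.1525 kWh
Cost = 500.1525 × $0.11 = $55.02

$55.02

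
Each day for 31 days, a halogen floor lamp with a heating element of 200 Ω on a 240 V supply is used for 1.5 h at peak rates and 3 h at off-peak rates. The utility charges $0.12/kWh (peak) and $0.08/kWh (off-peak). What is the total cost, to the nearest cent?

Power = V²/R = 240²/200 = 288 W = 0.288 kW
Peak energy = 0.288 kW × 1.5 h × 31 = 13.392 kWh
Off-peak energy = 0.288 kW × 3 h × 31 = 26.784 kWh
Cost = 13.392 × $0.12 + 26.784 × $0.08 = $1.60704 + $2.14272 = $3.75

$3.75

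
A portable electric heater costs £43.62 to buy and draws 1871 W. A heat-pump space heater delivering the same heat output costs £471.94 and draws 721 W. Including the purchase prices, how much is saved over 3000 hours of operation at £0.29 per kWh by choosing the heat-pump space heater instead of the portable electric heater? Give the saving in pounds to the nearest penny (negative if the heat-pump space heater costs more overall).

£572.18

portable electric heater: £43.62 + (1871/1000) kW × 3000 h × £0.29 = £43.62 + £1627.77 = £1671.39
heat-pump space heater: £471.94 + (721/1000) kW × 3000 h × £0.29 = £471.94 + £627.27 = £1099.21
Saving = £1671.39 − £1099.21 = £572.18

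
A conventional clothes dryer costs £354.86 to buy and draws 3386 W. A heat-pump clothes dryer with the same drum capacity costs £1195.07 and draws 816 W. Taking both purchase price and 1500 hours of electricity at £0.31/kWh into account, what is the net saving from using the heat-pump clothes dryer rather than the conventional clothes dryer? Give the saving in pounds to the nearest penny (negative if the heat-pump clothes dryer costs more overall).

£354.84

conventional clothes dryer: £354.86 + (3386/1000) kW × 1500 h × £0.31 = £354.86 + £1574.49 = £1929.35
heat-pump clothes dryer: £1195.07 + (816/1000) kW × 1500 h × £0.31 = £1195.07 + £379.44 = £1574.51
Saving = £1929.35 − £1574.51 = £354.84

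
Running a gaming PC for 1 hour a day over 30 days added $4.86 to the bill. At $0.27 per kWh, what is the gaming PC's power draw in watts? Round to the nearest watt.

Energy = $4.86 ÷ $0.27/kWh = 18 kWh
Runtime = 1 h/day × 30 days = 30 h
Power = 18 kWh ÷ 30 h = 0.6 kW = 600 W

600 W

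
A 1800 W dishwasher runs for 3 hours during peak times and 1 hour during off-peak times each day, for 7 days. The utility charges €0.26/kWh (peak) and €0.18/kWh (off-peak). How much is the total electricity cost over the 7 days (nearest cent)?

€12.10

Peak energy = 1.8 kW × 3 h × 7 = 37.8 kWh
Off-peak energy = 1.8 kW × 1 h × 7 = 12.6 kWh
Cost = 37.8 × €0.26 + 12.6 × €0.18 = €9.828 + €2.268 = €12.10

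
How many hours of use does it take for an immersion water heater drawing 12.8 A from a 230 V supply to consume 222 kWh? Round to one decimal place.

75.4 h

Power = 12.8 A × 230 V = 2944 W = 2.944 kW
Hours = 222 kWh ÷ 2.944 kW = 75.4 h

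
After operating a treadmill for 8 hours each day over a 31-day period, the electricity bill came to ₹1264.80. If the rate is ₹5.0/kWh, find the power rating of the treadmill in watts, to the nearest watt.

1020 W

Energy = ₹1264.80 ÷ ₹5.0/kWh = 252.96 kWh
Runtime = 8 h/day × 31 days = 248 h
Power = 252.96 kWh ÷ 248 h = 1.02 kW = 1020 W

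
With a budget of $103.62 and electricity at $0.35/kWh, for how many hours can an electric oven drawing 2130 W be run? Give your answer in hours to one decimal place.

139.0 h

Energy available = $103.62 ÷ $0.35/kWh = 296.0571 kWh
Hours = 296.0571 kWh ÷ 2.13 kW = 139.0 h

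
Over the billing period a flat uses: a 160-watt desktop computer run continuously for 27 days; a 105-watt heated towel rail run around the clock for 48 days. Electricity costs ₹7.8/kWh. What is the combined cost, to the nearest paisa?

₹1752.19

desktop computer: Runtime = 24 h × 27 = 648 h
desktop computer: 0.16 kW × 648 h = 103.68 kWh
heated towel rail: Runtime = 24 h × 48 = 1152 h
heated towel rail: 0.105 kW × 1152 h = 120.96 kWh
Total energy = 224.64 kWh
Cost = 224.64 × ₹7.8 = ₹1752.19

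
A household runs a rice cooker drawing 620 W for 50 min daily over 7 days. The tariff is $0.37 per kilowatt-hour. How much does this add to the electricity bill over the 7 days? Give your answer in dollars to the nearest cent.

Runtime = 50 min × 7 = 350 min = 5.833333… h
Energy = 0.62 kW × 5.833333… h = 3.616666… kWh
Cost = 3.616666… kWh × $0.37/kWh = $1.34

$1.34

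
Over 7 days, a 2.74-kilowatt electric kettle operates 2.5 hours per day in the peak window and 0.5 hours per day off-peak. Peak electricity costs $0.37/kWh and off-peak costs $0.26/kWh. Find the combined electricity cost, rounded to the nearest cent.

Peak energy = 2.74 kW × 2.5 h × 7 = 47.95 kWh
Off-peak energy = 2.74 kW × 0.5 h × 7 = 9.59 kWh
Cost = 47.95 × $0.37 + 9.59 × $0.26 = $17.7415 + $2.4934 = $20.23

$20.23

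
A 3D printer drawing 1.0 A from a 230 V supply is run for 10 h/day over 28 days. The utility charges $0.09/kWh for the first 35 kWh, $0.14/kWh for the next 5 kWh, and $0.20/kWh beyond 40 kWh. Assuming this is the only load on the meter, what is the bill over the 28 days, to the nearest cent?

$8.73

Power = 1.0 A × 230 V = 230 W = 0.23 kW
Runtime = 10 h/day × 28 days = 280 h
Energy = 0.23 kW × 280 h = 64.4 kWh
Tier 1 (0–35 kWh): 35 × $0.09 = $3.15
Tier 2 (35–40 kWh): 5 × $0.14 = $0.7
Above 40 kWh: 24.4 × $0.20 = $4.88
Bill = $8.73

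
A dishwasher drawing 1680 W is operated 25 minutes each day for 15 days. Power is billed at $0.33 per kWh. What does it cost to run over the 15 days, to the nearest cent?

$3.47

Runtime = 25 min × 15 = 375 min = 6.25 h
Energy = 1.68 kW × 6.25 h = 10.5 kWh
Cost = 10.5 kWh × $0.33/kWh = $3.47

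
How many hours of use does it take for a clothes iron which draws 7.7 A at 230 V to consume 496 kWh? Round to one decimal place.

280.1 h

Power = 7.7 A × 230 V = 1771 W = 1.771 kW
Hours = 496 kWh ÷ 1.771 kW = 280.1 h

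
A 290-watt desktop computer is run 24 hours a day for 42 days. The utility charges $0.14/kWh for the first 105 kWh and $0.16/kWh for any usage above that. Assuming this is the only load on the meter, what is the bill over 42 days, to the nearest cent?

$44.67

Runtime = 24 h × 42 = 1008 h
Energy = 0.29 kW × 1008 h = 292.32 kWh
Tier 1 (0–105 kWh): 105 × $0.14 = $14.7
Above 105 kWh: 187.32 × $0.16 = $29.9712
Bill = $44.67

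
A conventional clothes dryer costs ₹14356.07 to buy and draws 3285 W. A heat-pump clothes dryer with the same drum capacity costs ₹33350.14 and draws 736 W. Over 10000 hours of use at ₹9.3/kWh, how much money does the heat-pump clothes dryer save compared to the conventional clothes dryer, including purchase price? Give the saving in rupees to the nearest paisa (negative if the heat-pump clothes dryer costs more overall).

conventional clothes dryer: ₹14356.07 + (3285/1000) kW × 10000 h × ₹9.3 = ₹14356.07 + ₹305505 = ₹319861.07
heat-pump clothes dryer: ₹33350.14 + (736/1000) kW × 10000 h × ₹9.3 = ₹33350.14 + ₹68448 = ₹101798.14
Saving = ₹319861.07 − ₹101798.14 = ₹218062.93

₹218062.93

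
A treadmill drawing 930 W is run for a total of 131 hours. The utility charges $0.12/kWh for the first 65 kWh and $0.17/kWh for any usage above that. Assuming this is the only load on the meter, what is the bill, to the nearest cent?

$17.46

Energy = 0.93 kW × 131 h = 121.83 kWh
Tier 1 (0–65 kWh): 65 × $0.12 = $7.8
Above 65 kWh: 56.83 × $0.17 = $9.6611
Bill = $17.46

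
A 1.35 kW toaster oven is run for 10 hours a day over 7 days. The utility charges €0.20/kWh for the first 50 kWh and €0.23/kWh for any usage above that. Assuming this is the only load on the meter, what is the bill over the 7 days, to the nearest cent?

€20.24

Runtime = 10 h/day × 7 days = 70 h
Energy = 1.35 kW × 70 h = 94.5 kWh
Tier 1 (0–50 kWh): 50 × €0.20 = €10
Above 50 kWh: 44.5 × €0.23 = €10.235
Bill = €20.24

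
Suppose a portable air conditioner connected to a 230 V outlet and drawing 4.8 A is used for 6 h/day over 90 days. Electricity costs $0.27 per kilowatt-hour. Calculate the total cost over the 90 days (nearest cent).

$160.96

Power = 4.8 A × 230 V = 1104 W = 1.104 kW
Runtime = 6 h/day × 90 days = 540 h
Energy = 1.104 kW × 540 h = 596.16 kWh
Cost = 596.16 kWh × $0.27/kWh = $160.96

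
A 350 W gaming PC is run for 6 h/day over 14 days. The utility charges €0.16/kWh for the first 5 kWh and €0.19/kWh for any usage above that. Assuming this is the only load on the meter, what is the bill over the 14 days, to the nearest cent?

Runtime = 6 h/day × 14 days = 84 h
Energy = 0.35 kW × 84 h = 29.4 kWh
Tier 1 (0–5 kWh): 5 × €0.16 = €0.8
Above 5 kWh: 24.4 × €0.19 = €4.636
Bill = €5.44

€5.44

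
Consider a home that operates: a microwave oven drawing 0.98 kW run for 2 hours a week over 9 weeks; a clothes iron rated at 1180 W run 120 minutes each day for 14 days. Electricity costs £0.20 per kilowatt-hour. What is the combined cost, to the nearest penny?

microwave oven: Runtime = 2 h/week × 9 weeks = 18 h
microwave oven: 0.98 kW × 18 h = 17.64 kWh
clothes iron: Runtime = 120 min × 14 = 1680 min = 28 h
clothes iron: 1.18 kW × 28 h = 33.04 kWh
Total energy = 50.68 kWh
Cost = 50.68 × £0.20 = £10.14

£10.14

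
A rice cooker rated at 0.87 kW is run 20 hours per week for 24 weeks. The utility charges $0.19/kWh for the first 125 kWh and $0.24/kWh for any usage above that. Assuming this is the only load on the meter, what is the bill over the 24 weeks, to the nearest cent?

Runtime = 20 h/week × 24 weeks = 480 h
Energy = 0.87 kW × 480 h = 417.6 kWh
Tier 1 (0–125 kWh): 125 × $0.19 = $23.75
Above 125 kWh: 292.6 × $0.24 = $70.224
Bill = $93.97

$93.97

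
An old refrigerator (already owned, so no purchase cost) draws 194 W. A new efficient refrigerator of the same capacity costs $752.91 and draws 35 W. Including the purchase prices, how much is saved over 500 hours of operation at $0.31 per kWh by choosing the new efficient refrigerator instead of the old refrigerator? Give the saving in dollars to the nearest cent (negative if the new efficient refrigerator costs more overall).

old refrigerator: $0.00 + (194/1000) kW × 500 h × $0.31 = $0.00 + $30.07 = $30.07
new efficient refrigerator: $752.91 + (35/1000) kW × 500 h × $0.31 = $752.91 + $5.425 = $758.335
Saving = $30.07 − $758.335 = −$728.265 → -$728.27

-$728.27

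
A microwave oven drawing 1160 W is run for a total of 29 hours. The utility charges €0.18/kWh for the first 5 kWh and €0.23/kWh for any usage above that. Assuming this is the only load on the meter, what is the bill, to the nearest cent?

€7.49

Energy = 1.16 kW × 29 h = 33.64 kWh
Tier 1 (0–5 kWh): 5 × €0.18 = €0.9
Above 5 kWh: 28.64 × €0.23 = €6.5872
Bill = €7.49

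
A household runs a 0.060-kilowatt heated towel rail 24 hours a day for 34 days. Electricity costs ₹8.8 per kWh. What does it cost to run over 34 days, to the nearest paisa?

Runtime = 24 h × 34 = 816 h
Energy = 0.06 kW × 816 h = 48.96 kWh
Cost = 48.96 kWh × ₹8.8/kWh = ₹430.85

₹430.85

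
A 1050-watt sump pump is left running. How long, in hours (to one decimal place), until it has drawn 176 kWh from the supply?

167.6 h

Hours = 176 kWh ÷ 1.05 kW = 167.6 h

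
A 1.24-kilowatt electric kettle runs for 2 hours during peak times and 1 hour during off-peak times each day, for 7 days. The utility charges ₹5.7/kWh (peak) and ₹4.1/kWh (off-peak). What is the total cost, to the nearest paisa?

Peak energy = 1.24 kW × 2 h × 7 = 17.36 kWh
Off-peak energy = 1.24 kW × 1 h × 7 = 8.68 kWh
Cost = 17.36 × ₹5.7 + 8.68 × ₹4.1 = ₹98.952 + ₹35.588 = ₹134.54

₹134.54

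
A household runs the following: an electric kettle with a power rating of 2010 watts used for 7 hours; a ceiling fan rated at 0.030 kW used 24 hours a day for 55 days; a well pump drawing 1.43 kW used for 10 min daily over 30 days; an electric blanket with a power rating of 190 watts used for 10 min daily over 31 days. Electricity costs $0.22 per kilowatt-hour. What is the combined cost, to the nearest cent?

$13.60

electric kettle: 2.01 kW × 7 h = 14.07 kWh
ceiling fan: Runtime = 24 h × 55 = 1320 h
ceiling fan: 0.03 kW × 1320 h = 39.6 kWh
well pump: Runtime = 10 min × 30 = 300 min = 5 h
well pump: 1.43 kW × 5 h = 7.15 kWh
electric blanket: Runtime = 10 min × 31 = 310 min = 5.166666… h
electric blanket: 0.19 kW × 5.166666… h = 0.981666… kWh
Total energy = 61.801666… kWh
Cost = 61.801666… × $0.22 = $13.60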